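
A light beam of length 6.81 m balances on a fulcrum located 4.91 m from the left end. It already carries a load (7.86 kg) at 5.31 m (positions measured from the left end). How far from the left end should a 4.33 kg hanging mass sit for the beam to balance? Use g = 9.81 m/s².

x ≈ 4.18 m from the left end

Take moments about the fulcrum (at 4.91 m from the left end).
Load: 7.86 × 9.81 = 77.11 N down at 5.31 m → arm 0.4 m, τ = 77.11 × 0.4 = 30.84 N·m clockwise.
Net moment of existing loads = 30.84 N·m clockwise.
The hanging mass weighs 4.33 × 9.81 = 42.48 N and must supply an equal counterclockwise moment, so its lever arm about the fulcrum is 30.84 / 42.48 = 0.726 m.
That puts it at 4.91 − 0.726 = 4.18 m from the left end.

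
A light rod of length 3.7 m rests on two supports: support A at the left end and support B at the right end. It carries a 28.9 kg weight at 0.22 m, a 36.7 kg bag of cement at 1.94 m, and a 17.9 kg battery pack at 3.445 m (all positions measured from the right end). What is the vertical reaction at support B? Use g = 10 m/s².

Choose support A as the axis so its reaction then has zero moment arm.
Weight: 28.9 × 10 = 289 N down at 0.22 m → arm 3.48 m, τ = 289 × 3.48 = 1006 N·m clockwise.
Bag of cement: 36.7 × 10 = 367 N down at 1.94 m → arm 1.76 m, τ = 367 × 1.76 = 645.9 N·m clockwise.
Battery pack: 17.9 × 10 = 179 N down at 3.445 m → arm 0.255 m, τ = 179 × 0.255 = 45.65 N·m clockwise.
Net load moment about support A = 1698 N·m clockwise.
Reaction R at support B is upward at 0 m, arm 3.7 m → moment R × 3.7 counterclockwise.
Setting net torque to zero: R × 3.7 = 1698 → R = 459 N.

R_B ≈ 459 N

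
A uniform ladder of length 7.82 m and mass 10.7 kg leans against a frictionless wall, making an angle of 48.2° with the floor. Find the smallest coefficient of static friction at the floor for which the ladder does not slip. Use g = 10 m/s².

About the foot of the ladder:
Ladder weight 10.7×10 = 107 N acts at 3.91 m along the ladder; its horizontal arm is 3.91·cos48.2° = 2.606 m → τ = 278.8 N·m clockwise.
Wall normal N acts horizontally at the top; its moment arm is the height L sinθ = 7.82·sin48.2° = 5.83 m, counterclockwise.
Στ = 0 ⇒ N × 5.83 = 278.8 ⇒ N = 47.82 N.
ΣFx = 0 ⇒ f = N_wall = 47.82 N. ΣFy = 0 ⇒ N_floor = 107 N.
μ_min = f / N_floor = 47.82 / 107 = 0.447.

μ_min ≈ 0.447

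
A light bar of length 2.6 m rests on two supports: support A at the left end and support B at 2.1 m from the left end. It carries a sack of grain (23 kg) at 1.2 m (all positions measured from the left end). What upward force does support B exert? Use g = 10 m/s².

R_B ≈ 131 N

Take moments about support A.
Sack of grain: 23 × 10 = 230 N down at 1.2 m → arm 1.2 m, τ = 230 × 1.2 = 276 N·m clockwise.
Net load moment about support A = 276 N·m clockwise.
Reaction R at support B is upward at 2.1 m, arm 2.1 m → moment R × 2.1 counterclockwise.
For rotational equilibrium, R × 2.1 = 276, so R = 131 N.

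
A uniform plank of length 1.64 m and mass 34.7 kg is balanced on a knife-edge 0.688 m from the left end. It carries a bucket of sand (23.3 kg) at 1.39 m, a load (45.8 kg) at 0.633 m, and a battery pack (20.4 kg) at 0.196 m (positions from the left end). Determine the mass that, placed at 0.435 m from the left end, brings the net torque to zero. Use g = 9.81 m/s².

m ≈ 33.1 kg

Take moments about the knife-edge (at 0.688 m from the left end).
Beam weight: 34.7 × 9.81 = 340.4 N down at 0.82 m → arm 0.132 m, τ = 340.4 × 0.132 = 44.93 N·m clockwise.
Bucket of sand: 23.3 × 9.81 = 228.6 N down at 1.39 m → arm 0.702 m, τ = 228.6 × 0.702 = 160.5 N·m clockwise.
Load: 45.8 × 9.81 = 449.3 N down at 0.633 m → arm 0.055 m, τ = 449.3 × 0.055 = 24.71 N·m counterclockwise.
Battery pack: 20.4 × 9.81 = 200.1 N down at 0.196 m → arm 0.492 m, τ = 200.1 × 0.492 = 98.45 N·m counterclockwise.
Net moment of known loads = 82.27 N·m clockwise.
An unknown mass m at 0.435 m has arm 0.253 m; its moment is m·g·0.253 counterclockwise.
For rotational equilibrium, m × 9.81 × 0.253 = 82.27, so m = 82.27 / (9.81 × 0.253) = 33.1 kg.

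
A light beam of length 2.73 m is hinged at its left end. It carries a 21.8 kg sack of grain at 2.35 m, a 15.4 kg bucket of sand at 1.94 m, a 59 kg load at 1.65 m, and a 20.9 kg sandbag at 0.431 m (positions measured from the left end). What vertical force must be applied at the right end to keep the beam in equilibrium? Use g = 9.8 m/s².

Sum moments about the left end (the unknown pivot reaction has zero arm there).
Sack of grain: 21.8 × 9.8 = 213.6 N down at 2.35 m → arm 2.35 m, τ = 213.6 × 2.35 = 502 N·m clockwise.
Bucket of sand: 15.4 × 9.8 = 150.9 N down at 1.94 m → arm 1.94 m, τ = 150.9 × 1.94 = 292.7 N·m clockwise.
Load: 59 × 9.8 = 578.2 N down at 1.65 m → arm 1.65 m, τ = 578.2 × 1.65 = 954 N·m clockwise.
Sandbag: 20.9 × 9.8 = 204.8 N down at 0.431 m → arm 0.431 m, τ = 204.8 × 0.431 = 88.27 N·m clockwise.
Net moment of the loads = 1837 N·m clockwise.
The upward force F acts at the right end, arm 2.73 m, giving F × 2.73 counterclockwise.
Setting net torque to zero: F × 2.73 = 1837 → F = 1837 / 2.73 = 673 N.

F ≈ 673 N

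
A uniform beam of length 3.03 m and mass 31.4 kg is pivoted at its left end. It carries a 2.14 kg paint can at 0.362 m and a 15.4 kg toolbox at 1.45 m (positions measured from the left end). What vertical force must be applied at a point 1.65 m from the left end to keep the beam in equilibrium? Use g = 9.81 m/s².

F ≈ 420 N

Sum moments about the left end (the unknown pivot reaction has zero arm there).
Beam weight: 31.4 × 9.81 = 308 N down at 1.515 m → arm 1.515 m, τ = 308 × 1.515 = 466.6 N·m clockwise.
Paint can: 2.14 × 9.81 = 20.99 N down at 0.362 m → arm 0.362 m, τ = 20.99 × 0.362 = 7.598 N·m clockwise.
Toolbox: 15.4 × 9.81 = 151.1 N down at 1.45 m → arm 1.45 m, τ = 151.1 × 1.45 = 219.1 N·m clockwise.
Net moment of the loads = 693.3 N·m clockwise.
The upward force F acts at a point 1.65 m from the left end, arm 1.65 m, giving F × 1.65 counterclockwise.
Balancing moments: F × 1.65 = 693.3, giving F = 693.3 / 1.65 = 420 N.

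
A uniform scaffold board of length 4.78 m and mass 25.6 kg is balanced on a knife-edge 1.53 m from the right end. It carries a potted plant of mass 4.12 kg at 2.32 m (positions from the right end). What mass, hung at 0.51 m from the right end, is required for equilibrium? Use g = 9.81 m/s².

m ≈ 24.8 kg

Sum moments about the knife-edge (at 1.53 m from the right end) (the support reaction has zero arm there).
Beam weight: 25.6 × 9.81 = 251.1 N down at 2.39 m → arm 0.86 m, τ = 251.1 × 0.86 = 215.9 N·m counterclockwise.
Potted plant: 4.12 × 9.81 = 40.42 N down at 2.32 m → arm 0.79 m, τ = 40.42 × 0.79 = 31.93 N·m counterclockwise.
Net moment of known loads = 247.8 N·m counterclockwise.
An unknown mass m at 0.51 m has arm 1.02 m; its moment is m·g·1.02 clockwise.
Στ = 0 ⇒ m × 9.81 × 1.02 = 247.8 ⇒ m = 247.8 / (9.81 × 1.02) = 24.8 kg.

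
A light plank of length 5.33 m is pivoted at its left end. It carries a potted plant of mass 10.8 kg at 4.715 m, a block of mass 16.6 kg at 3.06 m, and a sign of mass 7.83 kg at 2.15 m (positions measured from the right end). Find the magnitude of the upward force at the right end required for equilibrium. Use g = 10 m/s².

F ≈ 130 N

Taking torques about the left end:
Potted plant: 10.8 × 10 = 108 N down at 4.715 m → arm 0.615 m, τ = 108 × 0.615 = 66.42 N·m clockwise.
Block: 16.6 × 10 = 166 N down at 3.06 m → arm 2.27 m, τ = 166 × 2.27 = 376.8 N·m clockwise.
Sign: 7.83 × 10 = 78.3 N down at 2.15 m → arm 3.18 m, τ = 78.3 × 3.18 = 249 N·m clockwise.
Net moment of the loads = 692.2 N·m clockwise.
The upward force F acts at the right end, arm 5.33 m, giving F × 5.33 counterclockwise.
Στ = 0 ⇒ F × 5.33 = 692.2 ⇒ F = 692.2 / 5.33 = 130 N.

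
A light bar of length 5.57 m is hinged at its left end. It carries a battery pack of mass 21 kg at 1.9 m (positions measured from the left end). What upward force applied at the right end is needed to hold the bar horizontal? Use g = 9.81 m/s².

Choose the left end as the axis so the unknown pivot reaction has zero arm there.
Battery pack: 21 × 9.81 = 206 N down at 1.9 m → arm 1.9 m, τ = 206 × 1.9 = 391.4 N·m clockwise.
Net moment of the loads = 391.4 N·m clockwise.
The upward force F acts at the right end, arm 5.57 m, giving F × 5.57 counterclockwise.
For rotational equilibrium, F × 5.57 = 391.4, so F = 391.4 / 5.57 = 70.3 N.

F ≈ 70.3 N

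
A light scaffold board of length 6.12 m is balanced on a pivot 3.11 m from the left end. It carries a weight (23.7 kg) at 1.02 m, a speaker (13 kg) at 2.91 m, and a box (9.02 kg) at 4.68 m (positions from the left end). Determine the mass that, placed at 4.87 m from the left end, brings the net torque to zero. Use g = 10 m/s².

m ≈ 21.6 kg

Take moments about the pivot (at 3.11 m from the left end).
Weight: 23.7 × 10 = 237 N down at 1.02 m → arm 2.09 m, τ = 237 × 2.09 = 495.3 N·m counterclockwise.
Speaker: 13 × 10 = 130 N down at 2.91 m → arm 0.2 m, τ = 130 × 0.2 = 26 N·m counterclockwise.
Box: 9.02 × 10 = 90.2 N down at 4.68 m → arm 1.57 m, τ = 90.2 × 1.57 = 141.6 N·m clockwise.
Net moment of known loads = 379.7 N·m counterclockwise.
An unknown mass m at 4.87 m has arm 1.76 m; its moment is m·g·1.76 clockwise.
Στ = 0 ⇒ m × 10 × 1.76 = 379.7 ⇒ m = 379.7 / (10 × 1.76) = 21.6 kg.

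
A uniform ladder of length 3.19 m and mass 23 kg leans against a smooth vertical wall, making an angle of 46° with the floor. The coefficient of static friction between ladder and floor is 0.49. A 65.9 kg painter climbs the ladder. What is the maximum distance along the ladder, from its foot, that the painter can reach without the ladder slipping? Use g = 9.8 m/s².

Take moments about the foot of the ladder.
Ladder weight 23×9.8 = 225.4 N acts at 1.595 m along the ladder; its horizontal arm is 1.595·cos46° = 1.108 m → τ = 249.7 N·m clockwise.
Painter weight 65.9×9.8 = 645.8 N at distance d → arm d·cos46° → τ = 645.8·d·0.6947 clockwise.
Wall normal N at the top has arm L sinθ = 2.295 m counterclockwise, so Στ = 0 gives N·2.295 = 249.7 + 448.6·d.
ΣFy = 0 ⇒ N_floor = 871.2 N, so the maximum friction is μ_s·N_floor = 0.49×871.2 = 426.9 N. ΣFx = 0 ⇒ N_wall = f, so at the slipping point N = 426.9 N.
Substituting: 426.9×2.295 = 249.7 + 448.6·d ⇒ d = (979.7 − 249.7) / 448.6 = 1.63 m.

d ≈ 1.63 m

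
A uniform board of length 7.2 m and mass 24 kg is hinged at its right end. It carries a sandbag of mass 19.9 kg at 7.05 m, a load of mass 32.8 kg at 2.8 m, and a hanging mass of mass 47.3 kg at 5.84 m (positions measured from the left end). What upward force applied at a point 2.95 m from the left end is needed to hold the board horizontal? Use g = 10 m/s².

Choose the right end as the axis so the unknown pivot reaction has zero arm there.
Beam weight: 24 × 10 = 240 N down at 3.6 m → arm 3.6 m, τ = 240 × 3.6 = 864 N·m counterclockwise.
Sandbag: 19.9 × 10 = 199 N down at 7.05 m → arm 0.15 m, τ = 199 × 0.15 = 29.85 N·m counterclockwise.
Load: 32.8 × 10 = 328 N down at 2.8 m → arm 4.4 m, τ = 328 × 4.4 = 1443 N·m counterclockwise.
Hanging mass: 47.3 × 10 = 473 N down at 5.84 m → arm 1.36 m, τ = 473 × 1.36 = 643.3 N·m counterclockwise.
Net moment of the loads = 2980 N·m counterclockwise.
The upward force F acts at a point 2.95 m from the left end, arm 4.25 m, giving F × 4.25 clockwise.
Setting net torque to zero: F × 4.25 = 2980 → F = 2980 / 4.25 = 701 N.

F ≈ 701 N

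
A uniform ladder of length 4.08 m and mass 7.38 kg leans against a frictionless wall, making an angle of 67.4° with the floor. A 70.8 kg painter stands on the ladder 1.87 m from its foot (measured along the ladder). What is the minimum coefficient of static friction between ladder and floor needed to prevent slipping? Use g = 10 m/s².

Taking torques about the foot of the ladder:
Ladder weight 7.38×10 = 73.8 N acts at 2.04 m along the ladder; its horizontal arm is 2.04·cos67.4° = 0.784 m → τ = 57.86 N·m clockwise.
Painter: 70.8×10 = 708 N at 1.87 m → arm 0.7186 m → τ = 508.8 N·m clockwise.
Wall normal N acts horizontally at the top; its moment arm is the height L sinθ = 4.08·sin67.4° = 3.767 m, counterclockwise.
Στ = 0 ⇒ N × 3.767 = 566.7 ⇒ N = 150.4 N.
ΣFx = 0 ⇒ f = N_wall = 150.4 N. ΣFy = 0 ⇒ N_floor = 781.8 N.
μ_min = f / N_floor = 150.4 / 781.8 = 0.192.

μ_min ≈ 0.192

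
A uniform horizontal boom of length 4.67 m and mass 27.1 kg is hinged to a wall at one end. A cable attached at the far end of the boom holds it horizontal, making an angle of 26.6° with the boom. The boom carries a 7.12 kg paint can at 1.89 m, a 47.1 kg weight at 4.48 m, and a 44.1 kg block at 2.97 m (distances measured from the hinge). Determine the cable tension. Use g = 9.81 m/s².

About the hinge:
Beam weight: 27.1 × 9.81 = 265.9 N down at 2.335 m → arm 2.335 m, τ = 265.9 × 2.335 = 620.9 N·m clockwise.
Paint can: 7.12 × 9.81 = 69.85 N down at 1.89 m → arm 1.89 m, τ = 69.85 × 1.89 = 132 N·m clockwise.
Weight: 47.1 × 9.81 = 462.1 N down at 4.48 m → arm 4.48 m, τ = 462.1 × 4.48 = 2070 N·m clockwise.
Block: 44.1 × 9.81 = 432.6 N down at 2.97 m → arm 2.97 m, τ = 432.6 × 2.97 = 1285 N·m clockwise.
Total clockwise load moment = 4108 N·m.
The cable tension T acts at 4.67 m; only its component perpendicular to the boom, T sinθ, produces torque. sin 26.6° = 0.4478.
Balancing moments: T × 4.67 × 0.4478 = 4108, giving T = 4108 / 2.091 = 1960 N.

T ≈ 1960 N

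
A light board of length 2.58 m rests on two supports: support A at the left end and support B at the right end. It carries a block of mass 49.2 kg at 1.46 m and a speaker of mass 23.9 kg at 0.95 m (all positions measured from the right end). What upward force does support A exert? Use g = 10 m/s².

Take moments about support B.
Block: 49.2 × 10 = 492 N down at 1.46 m → arm 1.46 m, τ = 492 × 1.46 = 718.3 N·m counterclockwise.
Speaker: 23.9 × 10 = 239 N down at 0.95 m → arm 0.95 m, τ = 239 × 0.95 = 227 N·m counterclockwise.
Net load moment about support B = 945.3 N·m counterclockwise.
Reaction R at support A is upward at 2.58 m, arm 2.58 m → moment R × 2.58 clockwise.
For rotational equilibrium, R × 2.58 = 945.3, so R = 366 N.

R_A ≈ 366 N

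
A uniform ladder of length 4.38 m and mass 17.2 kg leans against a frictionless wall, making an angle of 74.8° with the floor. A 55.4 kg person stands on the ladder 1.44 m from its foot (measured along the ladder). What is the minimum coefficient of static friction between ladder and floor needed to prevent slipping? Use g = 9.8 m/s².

About the foot of the ladder:
Ladder weight 17.2×9.8 = 168.6 N acts at 2.19 m along the ladder; its horizontal arm is 2.19·cos74.8° = 0.5742 m → τ = 96.81 N·m clockwise.
Person: 55.4×9.8 = 542.9 N at 1.44 m → arm 0.3776 m → τ = 205 N·m clockwise.
Wall normal N acts horizontally at the top; its moment arm is the height L sinθ = 4.38·sin74.8° = 4.227 m, counterclockwise.
Balancing moments: N × 4.227 = 301.8, giving N = 71.4 N.
ΣFx = 0 ⇒ f = N_wall = 71.4 N. ΣFy = 0 ⇒ N_floor = 711.5 N.
μ_min = f / N_floor = 71.4 / 711.5 = 0.1.

μ_min ≈ 0.1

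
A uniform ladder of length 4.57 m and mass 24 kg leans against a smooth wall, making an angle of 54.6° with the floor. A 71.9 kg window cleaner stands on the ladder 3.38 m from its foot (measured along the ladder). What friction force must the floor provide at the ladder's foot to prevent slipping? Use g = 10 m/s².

f ≈ 463 N

Sum moments about the foot of the ladder (the floor normal and friction both act there and drop out).
Ladder weight 24×10 = 240 N acts at 2.285 m along the ladder; its horizontal arm is 2.285·cos54.6° = 1.324 m → τ = 317.8 N·m clockwise.
Window cleaner: 71.9×10 = 719 N at 3.38 m → arm 1.958 m → τ = 1408 N·m clockwise.
Wall normal N acts horizontally at the top; its moment arm is the height L sinθ = 4.57·sin54.6° = 3.725 m, counterclockwise.
Balancing moments: N × 3.725 = 1726, giving N = 463 N.
ΣFx = 0: friction at the foot balances the wall's push, so f = N_wall = 463 N.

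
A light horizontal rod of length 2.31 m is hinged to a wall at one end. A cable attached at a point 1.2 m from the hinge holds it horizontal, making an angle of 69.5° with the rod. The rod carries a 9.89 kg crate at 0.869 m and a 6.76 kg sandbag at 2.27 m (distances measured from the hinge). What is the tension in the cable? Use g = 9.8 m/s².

T ≈ 209 N

About the hinge:
Crate: 9.89 × 9.8 = 96.92 N down at 0.869 m → arm 0.869 m, τ = 96.92 × 0.869 = 84.22 N·m clockwise.
Sandbag: 6.76 × 9.8 = 66.25 N down at 2.27 m → arm 2.27 m, τ = 66.25 × 2.27 = 150.4 N·m clockwise.
Total clockwise load moment = 234.6 N·m.
The cable tension T acts at 1.2 m; only its component perpendicular to the rod, T sinθ, produces torque. sin 69.5° = 0.9367.
Balancing moments: T × 1.2 × 0.9367 = 234.6, giving T = 234.6 / 1.124 = 209 N.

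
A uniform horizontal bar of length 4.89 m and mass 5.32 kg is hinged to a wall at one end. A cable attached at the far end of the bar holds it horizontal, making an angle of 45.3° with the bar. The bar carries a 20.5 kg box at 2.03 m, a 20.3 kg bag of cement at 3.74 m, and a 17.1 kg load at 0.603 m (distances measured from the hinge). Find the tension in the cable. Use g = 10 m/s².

Taking torques about the hinge:
Beam weight: 5.32 × 10 = 53.2 N down at 2.445 m → arm 2.445 m, τ = 53.2 × 2.445 = 130.1 N·m clockwise.
Box: 20.5 × 10 = 205 N down at 2.03 m → arm 2.03 m, τ = 205 × 2.03 = 416.1 N·m clockwise.
Bag of cement: 20.3 × 10 = 203 N down at 3.74 m → arm 3.74 m, τ = 203 × 3.74 = 759.2 N·m clockwise.
Load: 17.1 × 10 = 171 N down at 0.603 m → arm 0.603 m, τ = 171 × 0.603 = 103.1 N·m clockwise.
Total clockwise load moment = 1408 N·m.
The cable tension T acts at 4.89 m; only its component perpendicular to the bar, T sinθ, produces torque. sin 45.3° = 0.7108.
Setting net torque to zero: T × 4.89 × 0.7108 = 1408 → T = 1408 / 3.476 = 405 N.

T ≈ 405 N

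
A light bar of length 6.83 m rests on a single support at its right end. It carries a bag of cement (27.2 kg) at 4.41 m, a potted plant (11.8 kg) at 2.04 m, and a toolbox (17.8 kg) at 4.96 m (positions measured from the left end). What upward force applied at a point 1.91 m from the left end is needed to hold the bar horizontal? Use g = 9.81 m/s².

F ≈ 310 N

Choose the right end as the axis so the unknown pivot reaction has zero arm there.
Bag of cement: 27.2 × 9.81 = 266.8 N down at 4.41 m → arm 2.42 m, τ = 266.8 × 2.42 = 645.7 N·m counterclockwise.
Potted plant: 11.8 × 9.81 = 115.8 N down at 2.04 m → arm 4.79 m, τ = 115.8 × 4.79 = 554.7 N·m counterclockwise.
Toolbox: 17.8 × 9.81 = 174.6 N down at 4.96 m → arm 1.87 m, τ = 174.6 × 1.87 = 326.5 N·m counterclockwise.
Net moment of the loads = 1527 N·m counterclockwise.
The upward force F acts at a point 1.91 m from the left end, arm 4.92 m, giving F × 4.92 clockwise.
Balancing moments: F × 4.92 = 1527, giving F = 1527 / 4.92 = 310 N.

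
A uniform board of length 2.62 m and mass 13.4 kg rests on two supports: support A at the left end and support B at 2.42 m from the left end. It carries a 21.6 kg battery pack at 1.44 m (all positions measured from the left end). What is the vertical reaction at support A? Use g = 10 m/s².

R_A ≈ 149 N

About support B:
Beam weight: 13.4 × 10 = 134 N down at 1.31 m → arm 1.11 m, τ = 134 × 1.11 = 148.7 N·m counterclockwise.
Battery pack: 21.6 × 10 = 216 N down at 1.44 m → arm 0.98 m, τ = 216 × 0.98 = 211.7 N·m counterclockwise.
Net load moment about support B = 360.4 N·m counterclockwise.
Reaction R at support A is upward at 0 m, arm 2.42 m → moment R × 2.42 clockwise.
Balancing moments: R × 2.42 = 360.4, giving R = 149 N.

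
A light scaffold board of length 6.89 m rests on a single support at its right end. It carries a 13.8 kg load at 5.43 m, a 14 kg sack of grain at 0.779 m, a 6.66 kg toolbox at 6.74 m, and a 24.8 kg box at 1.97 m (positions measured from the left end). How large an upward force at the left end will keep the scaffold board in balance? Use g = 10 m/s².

Take moments about the right end.
Load: 13.8 × 10 = 138 N down at 5.43 m → arm 1.46 m, τ = 138 × 1.46 = 201.5 N·m counterclockwise.
Sack of grain: 14 × 10 = 140 N down at 0.779 m → arm 6.111 m, τ = 140 × 6.111 = 855.5 N·m counterclockwise.
Toolbox: 6.66 × 10 = 66.6 N down at 6.74 m → arm 0.15 m, τ = 66.6 × 0.15 = 9.99 N·m counterclockwise.
Box: 24.8 × 10 = 248 N down at 1.97 m → arm 4.92 m, τ = 248 × 4.92 = 1220 N·m counterclockwise.
Net moment of the loads = 2287 N·m counterclockwise.
The upward force F acts at the left end, arm 6.89 m, giving F × 6.89 clockwise.
Setting net torque to zero: F × 6.89 = 2287 → F = 2287 / 6.89 = 332 N.

F ≈ 332 N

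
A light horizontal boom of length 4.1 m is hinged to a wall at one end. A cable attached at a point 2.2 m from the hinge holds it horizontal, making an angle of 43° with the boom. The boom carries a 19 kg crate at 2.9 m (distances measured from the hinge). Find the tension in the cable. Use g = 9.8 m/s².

Sum moments about the hinge (the unknown hinge reaction has zero arm there).
Crate: 19 × 9.8 = 186.2 N down at 2.9 m → arm 2.9 m, τ = 186.2 × 2.9 = 540 N·m clockwise.
Total clockwise load moment = 540 N·m.
The cable tension T acts at 2.2 m; only its component perpendicular to the boom, T sinθ, produces torque. sin 43° = 0.682.
Στ = 0 ⇒ T × 2.2 × 0.682 = 540 ⇒ T = 540 / 1.5 = 360 N.

T ≈ 360 N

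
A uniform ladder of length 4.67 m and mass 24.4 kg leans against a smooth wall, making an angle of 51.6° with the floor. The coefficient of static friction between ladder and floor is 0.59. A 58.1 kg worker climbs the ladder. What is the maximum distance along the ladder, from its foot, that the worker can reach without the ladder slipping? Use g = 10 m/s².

Take moments about the foot of the ladder.
Ladder weight 24.4×10 = 244 N acts at 2.335 m along the ladder; its horizontal arm is 2.335·cos51.6° = 1.45 m → τ = 353.8 N·m clockwise.
Worker weight 58.1×10 = 581 N at distance d → arm d·cos51.6° → τ = 581·d·0.6211 clockwise.
Wall normal N at the top has arm L sinθ = 3.66 m counterclockwise, so Στ = 0 gives N·3.66 = 353.8 + 360.9·d.
ΣFy = 0 ⇒ N_floor = 825 N, so the maximum friction is μ_s·N_floor = 0.59×825 = 486.8 N. ΣFx = 0 ⇒ N_wall = f, so at the slipping point N = 486.8 N.
Substituting: 486.8×3.66 = 353.8 + 360.9·d ⇒ d = (1782 − 353.8) / 360.9 = 3.96 m.

d ≈ 3.96 m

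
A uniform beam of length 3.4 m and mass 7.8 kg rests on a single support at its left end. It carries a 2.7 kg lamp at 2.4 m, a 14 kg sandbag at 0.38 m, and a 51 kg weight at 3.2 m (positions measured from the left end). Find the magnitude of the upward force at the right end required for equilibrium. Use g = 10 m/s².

F ≈ 554 N

About the left end:
Beam weight: 7.8 × 10 = 78 N down at 1.7 m → arm 1.7 m, τ = 78 × 1.7 = 132.6 N·m clockwise.
Lamp: 2.7 × 10 = 27 N down at 2.4 m → arm 2.4 m, τ = 27 × 2.4 = 64.8 N·m clockwise.
Sandbag: 14 × 10 = 140 N down at 0.38 m → arm 0.38 m, τ = 140 × 0.38 = 53.2 N·m clockwise.
Weight: 51 × 10 = 510 N down at 3.2 m → arm 3.2 m, τ = 510 × 3.2 = 1632 N·m clockwise.
Net moment of the loads = 1883 N·m clockwise.
The upward force F acts at the right end, arm 3.4 m, giving F × 3.4 counterclockwise.
Balancing moments: F × 3.4 = 1883, giving F = 1883 / 3.4 = 554 N.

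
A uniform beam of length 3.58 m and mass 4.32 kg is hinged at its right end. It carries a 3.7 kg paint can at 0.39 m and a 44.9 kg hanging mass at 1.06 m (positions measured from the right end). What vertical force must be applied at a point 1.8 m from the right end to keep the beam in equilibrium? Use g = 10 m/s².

F ≈ 315 N

Taking torques about the right end:
Beam weight: 4.32 × 10 = 43.2 N down at 1.79 m → arm 1.79 m, τ = 43.2 × 1.79 = 77.33 N·m counterclockwise.
Paint can: 3.7 × 10 = 37 N down at 0.39 m → arm 0.39 m, τ = 37 × 0.39 = 14.43 N·m counterclockwise.
Hanging mass: 44.9 × 10 = 449 N down at 1.06 m → arm 1.06 m, τ = 449 × 1.06 = 475.9 N·m counterclockwise.
Net moment of the loads = 567.7 N·m counterclockwise.
The upward force F acts at a point 1.8 m from the right end, arm 1.8 m, giving F × 1.8 clockwise.
Setting net torque to zero: F × 1.8 = 567.7 → F = 567.7 / 1.8 = 315 N.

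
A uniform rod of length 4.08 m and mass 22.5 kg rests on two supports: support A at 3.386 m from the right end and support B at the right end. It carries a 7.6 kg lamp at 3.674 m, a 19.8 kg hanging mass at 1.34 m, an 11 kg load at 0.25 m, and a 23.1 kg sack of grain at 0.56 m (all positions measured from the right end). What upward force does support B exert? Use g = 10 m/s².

Take moments about support A.
Beam weight: 22.5 × 10 = 225 N down at 2.04 m → arm 1.346 m, τ = 225 × 1.346 = 302.9 N·m clockwise.
Lamp: 7.6 × 10 = 76 N down at 3.674 m → arm 0.288 m, τ = 76 × 0.288 = 21.89 N·m counterclockwise.
Hanging mass: 19.8 × 10 = 198 N down at 1.34 m → arm 2.046 m, τ = 198 × 2.046 = 405.1 N·m clockwise.
Load: 11 × 10 = 110 N down at 0.25 m → arm 3.136 m, τ = 110 × 3.136 = 345 N·m clockwise.
Sack of grain: 23.1 × 10 = 231 N down at 0.56 m → arm 2.826 m, τ = 231 × 2.826 = 652.8 N·m clockwise.
Net load moment about support A = 1684 N·m clockwise.
Reaction R at support B is upward at 0 m, arm 3.386 m → moment R × 3.386 counterclockwise.
For rotational equilibrium, R × 3.386 = 1684, so R = 497 N.

R_B ≈ 497 N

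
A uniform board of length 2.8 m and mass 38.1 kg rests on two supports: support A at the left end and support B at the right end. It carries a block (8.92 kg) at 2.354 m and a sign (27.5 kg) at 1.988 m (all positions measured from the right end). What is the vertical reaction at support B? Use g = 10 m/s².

Choose support A as the axis so its reaction then has zero moment arm.
Beam weight: 38.1 × 10 = 381 N down at 1.4 m → arm 1.4 m, τ = 381 × 1.4 = 533.4 N·m clockwise.
Block: 8.92 × 10 = 89.2 N down at 2.354 m → arm 0.446 m, τ = 89.2 × 0.446 = 39.78 N·m clockwise.
Sign: 27.5 × 10 = 275 N down at 1.988 m → arm 0.812 m, τ = 275 × 0.812 = 223.3 N·m clockwise.
Net load moment about support A = 796.5 N·m clockwise.
Reaction R at support B is upward at 0 m, arm 2.8 m → moment R × 2.8 counterclockwise.
Setting net torque to zero: R × 2.8 = 796.5 → R = 284 N.

R_B ≈ 284 N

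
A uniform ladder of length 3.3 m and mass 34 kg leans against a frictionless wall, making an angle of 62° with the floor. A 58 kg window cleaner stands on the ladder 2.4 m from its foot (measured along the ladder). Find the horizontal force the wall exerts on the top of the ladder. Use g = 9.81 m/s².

Take moments about the foot of the ladder.
Ladder weight 34×9.81 = 333.5 N acts at 1.65 m along the ladder; its horizontal arm is 1.65·cos62° = 0.7746 m → τ = 258.3 N·m clockwise.
Window cleaner: 58×9.81 = 569 N at 2.4 m → arm 1.127 m → τ = 641.3 N·m clockwise.
Wall normal N acts horizontally at the top; its moment arm is the height L sinθ = 3.3·sin62° = 2.914 m, counterclockwise.
For rotational equilibrium, N × 2.914 = 899.6, so N = 309 N.

N_wall ≈ 309 N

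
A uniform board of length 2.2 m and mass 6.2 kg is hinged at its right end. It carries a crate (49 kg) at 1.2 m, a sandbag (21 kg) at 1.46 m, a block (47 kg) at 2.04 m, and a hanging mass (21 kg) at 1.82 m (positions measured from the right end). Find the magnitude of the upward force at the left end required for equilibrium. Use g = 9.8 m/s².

F ≈ 1030 N

Sum moments about the right end (the unknown pivot reaction has zero arm there).
Beam weight: 6.2 × 9.8 = 60.76 N down at 1.1 m → arm 1.1 m, τ = 60.76 × 1.1 = 66.84 N·m counterclockwise.
Crate: 49 × 9.8 = 480.2 N down at 1.2 m → arm 1.2 m, τ = 480.2 × 1.2 = 576.2 N·m counterclockwise.
Sandbag: 21 × 9.8 = 205.8 N down at 1.46 m → arm 1.46 m, τ = 205.8 × 1.46 = 300.5 N·m counterclockwise.
Block: 47 × 9.8 = 460.6 N down at 2.04 m → arm 2.04 m, τ = 460.6 × 2.04 = 939.6 N·m counterclockwise.
Hanging mass: 21 × 9.8 = 205.8 N down at 1.82 m → arm 1.82 m, τ = 205.8 × 1.82 = 374.6 N·m counterclockwise.
Net moment of the loads = 2258 N·m counterclockwise.
The upward force F acts at the left end, arm 2.2 m, giving F × 2.2 clockwise.
For rotational equilibrium, F × 2.2 = 2258, so F = 2258 / 2.2 = 1030 N.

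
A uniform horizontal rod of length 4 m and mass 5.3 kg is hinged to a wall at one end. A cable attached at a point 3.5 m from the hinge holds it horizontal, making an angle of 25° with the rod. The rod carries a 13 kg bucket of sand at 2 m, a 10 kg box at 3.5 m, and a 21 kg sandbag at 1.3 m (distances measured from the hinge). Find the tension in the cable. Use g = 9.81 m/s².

T ≈ 656 N

Choose the hinge as the axis so the unknown hinge reaction has zero arm there.
Beam weight: 5.3 × 9.81 = 51.99 N down at 2 m → arm 2 m, τ = 51.99 × 2 = 104 N·m clockwise.
Bucket of sand: 13 × 9.81 = 127.5 N down at 2 m → arm 2 m, τ = 127.5 × 2 = 255 N·m clockwise.
Box: 10 × 9.81 = 98.1 N down at 3.5 m → arm 3.5 m, τ = 98.1 × 3.5 = 343.3 N·m clockwise.
Sandbag: 21 × 9.81 = 206 N down at 1.3 m → arm 1.3 m, τ = 206 × 1.3 = 267.8 N·m clockwise.
Total clockwise load moment = 970.1 N·m.
The cable tension T acts at 3.5 m; only its component perpendicular to the rod, T sinθ, produces torque. sin 25° = 0.4226.
Στ = 0 ⇒ T × 3.5 × 0.4226 = 970.1 ⇒ T = 970.1 / 1.479 = 656 N.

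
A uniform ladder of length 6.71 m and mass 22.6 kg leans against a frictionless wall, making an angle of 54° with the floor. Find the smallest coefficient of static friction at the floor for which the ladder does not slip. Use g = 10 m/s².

μ_min ≈ 0.363

Choose the foot of the ladder as the axis so the floor normal and friction both act there and drop out.
Ladder weight 22.6×10 = 226 N acts at 3.355 m along the ladder; its horizontal arm is 3.355·cos54° = 1.972 m → τ = 445.7 N·m clockwise.
Wall normal N acts horizontally at the top; its moment arm is the height L sinθ = 6.71·sin54° = 5.429 m, counterclockwise.
Στ = 0 ⇒ N × 5.429 = 445.7 ⇒ N = 82.1 N.
ΣFx = 0 ⇒ f = N_wall = 82.1 N. ΣFy = 0 ⇒ N_floor = 226 N.
μ_min = f / N_floor = 82.1 / 226 = 0.363.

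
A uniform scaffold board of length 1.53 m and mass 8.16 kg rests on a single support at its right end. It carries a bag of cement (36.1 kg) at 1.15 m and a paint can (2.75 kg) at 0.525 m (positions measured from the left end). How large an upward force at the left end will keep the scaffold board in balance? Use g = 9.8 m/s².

F ≈ 146 N

Taking torques about the right end:
Beam weight: 8.16 × 9.8 = 79.97 N down at 0.765 m → arm 0.765 m, τ = 79.97 × 0.765 = 61.18 N·m counterclockwise.
Bag of cement: 36.1 × 9.8 = 353.8 N down at 1.15 m → arm 0.38 m, τ = 353.8 × 0.38 = 134.4 N·m counterclockwise.
Paint can: 2.75 × 9.8 = 26.95 N down at 0.525 m → arm 1.005 m, τ = 26.95 × 1.005 = 27.08 N·m counterclockwise.
Net moment of the loads = 222.7 N·m counterclockwise.
The upward force F acts at the left end, arm 1.53 m, giving F × 1.53 clockwise.
Στ = 0 ⇒ F × 1.53 = 222.7 ⇒ F = 222.7 / 1.53 = 146 N.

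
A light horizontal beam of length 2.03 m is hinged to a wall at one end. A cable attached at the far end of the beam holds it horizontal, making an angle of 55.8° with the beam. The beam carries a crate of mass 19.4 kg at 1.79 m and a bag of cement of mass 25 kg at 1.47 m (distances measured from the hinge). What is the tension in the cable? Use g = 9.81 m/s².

T ≈ 418 N

Sum moments about the hinge (the unknown hinge reaction has zero arm there).
Crate: 19.4 × 9.81 = 190.3 N down at 1.79 m → arm 1.79 m, τ = 190.3 × 1.79 = 340.6 N·m clockwise.
Bag of cement: 25 × 9.81 = 245.2 N down at 1.47 m → arm 1.47 m, τ = 245.2 × 1.47 = 360.4 N·m clockwise.
Total clockwise load moment = 701 N·m.
The cable tension T acts at 2.03 m; only its component perpendicular to the beam, T sinθ, produces torque. sin 55.8° = 0.8271.
Setting net torque to zero: T × 2.03 × 0.8271 = 701 → T = 701 / 1.679 = 418 N.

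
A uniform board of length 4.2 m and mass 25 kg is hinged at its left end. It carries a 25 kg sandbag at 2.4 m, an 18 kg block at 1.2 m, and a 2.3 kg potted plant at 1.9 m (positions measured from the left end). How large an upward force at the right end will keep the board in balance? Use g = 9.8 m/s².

Sum moments about the left end (the unknown pivot reaction has zero arm there).
Beam weight: 25 × 9.8 = 245 N down at 2.1 m → arm 2.1 m, τ = 245 × 2.1 = 514.5 N·m clockwise.
Sandbag: 25 × 9.8 = 245 N down at 2.4 m → arm 2.4 m, τ = 245 × 2.4 = 588 N·m clockwise.
Block: 18 × 9.8 = 176.4 N down at 1.2 m → arm 1.2 m, τ = 176.4 × 1.2 = 211.7 N·m clockwise.
Potted plant: 2.3 × 9.8 = 22.54 N down at 1.9 m → arm 1.9 m, τ = 22.54 × 1.9 = 42.83 N·m clockwise.
Net moment of the loads = 1357 N·m clockwise.
The upward force F acts at the right end, arm 4.2 m, giving F × 4.2 counterclockwise.
Setting net torque to zero: F × 4.2 = 1357 → F = 1357 / 4.2 = 323 N.

F ≈ 323 N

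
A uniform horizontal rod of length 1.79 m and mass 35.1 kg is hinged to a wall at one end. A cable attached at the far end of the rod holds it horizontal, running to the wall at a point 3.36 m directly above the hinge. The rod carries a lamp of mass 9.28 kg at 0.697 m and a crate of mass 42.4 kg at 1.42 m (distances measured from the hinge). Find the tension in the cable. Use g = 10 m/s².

Choose the hinge as the axis so the unknown hinge reaction has zero arm there.
Beam weight: 35.1 × 10 = 351 N down at 0.895 m → arm 0.895 m, τ = 351 × 0.895 = 314.1 N·m clockwise.
Lamp: 9.28 × 10 = 92.8 N down at 0.697 m → arm 0.697 m, τ = 92.8 × 0.697 = 64.68 N·m clockwise.
Crate: 42.4 × 10 = 424 N down at 1.42 m → arm 1.42 m, τ = 424 × 1.42 = 602.1 N·m clockwise.
Total clockwise load moment = 980.9 N·m.
The cable tension T acts at 1.79 m; only its component perpendicular to the rod, T sinθ, produces torque. sinθ = h/√(h²+d²) = 3.36/√(3.36²+1.79²) = 0.8826.
Στ = 0 ⇒ T × 1.79 × 0.8826 = 980.9 ⇒ T = 980.9 / 1.58 = 621 N.

T ≈ 621 N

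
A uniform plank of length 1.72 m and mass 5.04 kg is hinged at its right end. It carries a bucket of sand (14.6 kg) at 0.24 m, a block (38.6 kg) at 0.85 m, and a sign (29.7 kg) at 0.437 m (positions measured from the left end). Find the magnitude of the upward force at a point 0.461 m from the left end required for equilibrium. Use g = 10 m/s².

F ≈ 775 N

Taking torques about the right end:
Beam weight: 5.04 × 10 = 50.4 N down at 0.86 m → arm 0.86 m, τ = 50.4 × 0.86 = 43.34 N·m counterclockwise.
Bucket of sand: 14.6 × 10 = 146 N down at 0.24 m → arm 1.48 m, τ = 146 × 1.48 = 216.1 N·m counterclockwise.
Block: 38.6 × 10 = 386 N down at 0.85 m → arm 0.87 m, τ = 386 × 0.87 = 335.8 N·m counterclockwise.
Sign: 29.7 × 10 = 297 N down at 0.437 m → arm 1.283 m, τ = 297 × 1.283 = 381.1 N·m counterclockwise.
Net moment of the loads = 976.3 N·m counterclockwise.
The upward force F acts at a point 0.461 m from the left end, arm 1.259 m, giving F × 1.259 clockwise.
For rotational equilibrium, F × 1.259 = 976.3, so F = 976.3 / 1.259 = 775 N.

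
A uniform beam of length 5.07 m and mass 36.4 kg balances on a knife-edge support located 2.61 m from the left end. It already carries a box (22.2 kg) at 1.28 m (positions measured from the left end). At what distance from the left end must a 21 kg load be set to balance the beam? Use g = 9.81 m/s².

Taking torques about the knife-edge support (at 2.61 m from the left end):
Beam weight: 36.4 × 9.81 = 357.1 N down at 2.535 m → arm 0.075 m, τ = 357.1 × 0.075 = 26.78 N·m counterclockwise.
Box: 22.2 × 9.81 = 217.8 N down at 1.28 m → arm 1.33 m, τ = 217.8 × 1.33 = 289.7 N·m counterclockwise.
Net moment of existing loads = 316.5 N·m counterclockwise.
The load weighs 21 × 9.81 = 206 N and must supply an equal clockwise moment, so its lever arm about the knife-edge support is 316.5 / 206 = 1.54 m.
That puts it at 2.61 + 1.54 = 4.15 m from the left end.

x ≈ 4.15 m from the left end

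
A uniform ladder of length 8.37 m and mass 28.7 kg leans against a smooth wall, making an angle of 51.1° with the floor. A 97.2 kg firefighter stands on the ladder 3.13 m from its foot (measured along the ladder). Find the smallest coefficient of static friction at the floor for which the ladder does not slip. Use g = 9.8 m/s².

μ_min ≈ 0.325

About the foot of the ladder:
Ladder weight 28.7×9.8 = 281.3 N acts at 4.185 m along the ladder; its horizontal arm is 4.185·cos51.1° = 2.628 m → τ = 739.3 N·m clockwise.
Firefighter: 97.2×9.8 = 952.6 N at 3.13 m → arm 1.966 m → τ = 1873 N·m clockwise.
Wall normal N acts horizontally at the top; its moment arm is the height L sinθ = 8.37·sin51.1° = 6.514 m, counterclockwise.
Στ = 0 ⇒ N × 6.514 = 2612 ⇒ N = 401 N.
ΣFx = 0 ⇒ f = N_wall = 401 N. ΣFy = 0 ⇒ N_floor = 1234 N.
μ_min = f / N_floor = 401 / 1234 = 0.325.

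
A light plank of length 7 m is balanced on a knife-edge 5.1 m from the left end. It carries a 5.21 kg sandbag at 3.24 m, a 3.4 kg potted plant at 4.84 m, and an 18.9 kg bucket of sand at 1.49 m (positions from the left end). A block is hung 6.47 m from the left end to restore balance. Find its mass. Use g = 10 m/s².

Choose the knife-edge (at 5.1 m from the left end) as the axis so the support reaction has zero arm there.
Sandbag: 5.21 × 10 = 52.1 N down at 3.24 m → arm 1.86 m, τ = 52.1 × 1.86 = 96.91 N·m counterclockwise.
Potted plant: 3.4 × 10 = 34 N down at 4.84 m → arm 0.26 m, τ = 34 × 0.26 = 8.84 N·m counterclockwise.
Bucket of sand: 18.9 × 10 = 189 N down at 1.49 m → arm 3.61 m, τ = 189 × 3.61 = 682.3 N·m counterclockwise.
Net moment of known loads = 788 N·m counterclockwise.
An unknown mass m at 6.47 m has arm 1.37 m; its moment is m·g·1.37 clockwise.
Balancing moments: m × 10 × 1.37 = 788, giving m = 788 / (10 × 1.37) = 57.5 kg.

m ≈ 57.5 kg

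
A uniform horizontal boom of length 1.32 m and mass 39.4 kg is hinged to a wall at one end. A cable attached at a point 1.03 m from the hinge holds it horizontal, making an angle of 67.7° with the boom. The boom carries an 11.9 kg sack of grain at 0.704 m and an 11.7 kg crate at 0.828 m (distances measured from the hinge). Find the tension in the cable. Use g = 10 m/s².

T ≈ 462 N

Taking torques about the hinge:
Beam weight: 39.4 × 10 = 394 N down at 0.66 m → arm 0.66 m, τ = 394 × 0.66 = 260 N·m clockwise.
Sack of grain: 11.9 × 10 = 119 N down at 0.704 m → arm 0.704 m, τ = 119 × 0.704 = 83.78 N·m clockwise.
Crate: 11.7 × 10 = 117 N down at 0.828 m → arm 0.828 m, τ = 117 × 0.828 = 96.88 N·m clockwise.
Total clockwise load moment = 440.7 N·m.
The cable tension T acts at 1.03 m; only its component perpendicular to the boom, T sinθ, produces torque. sin 67.7° = 0.9252.
Στ = 0 ⇒ T × 1.03 × 0.9252 = 440.7 ⇒ T = 440.7 / 0.953 = 462 N.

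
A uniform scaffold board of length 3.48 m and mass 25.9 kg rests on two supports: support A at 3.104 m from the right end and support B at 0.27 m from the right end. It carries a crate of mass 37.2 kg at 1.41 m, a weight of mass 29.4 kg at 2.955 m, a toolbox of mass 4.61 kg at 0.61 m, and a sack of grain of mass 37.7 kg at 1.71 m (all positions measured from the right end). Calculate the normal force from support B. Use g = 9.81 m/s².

Sum moments about support A (its reaction then has zero moment arm).
Beam weight: 25.9 × 9.81 = 254.1 N down at 1.74 m → arm 1.364 m, τ = 254.1 × 1.364 = 346.6 N·m clockwise.
Crate: 37.2 × 9.81 = 364.9 N down at 1.41 m → arm 1.694 m, τ = 364.9 × 1.694 = 618.1 N·m clockwise.
Weight: 29.4 × 9.81 = 288.4 N down at 2.955 m → arm 0.149 m, τ = 288.4 × 0.149 = 42.97 N·m clockwise.
Toolbox: 4.61 × 9.81 = 45.22 N down at 0.61 m → arm 2.494 m, τ = 45.22 × 2.494 = 112.8 N·m clockwise.
Sack of grain: 37.7 × 9.81 = 369.8 N down at 1.71 m → arm 1.394 m, τ = 369.8 × 1.394 = 515.5 N·m clockwise.
Net load moment about support A = 1636 N·m clockwise.
Reaction R at support B is upward at 0.27 m, arm 2.834 m → moment R × 2.834 counterclockwise.
Setting net torque to zero: R × 2.834 = 1636 → R = 577 N.

R_B ≈ 577 N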